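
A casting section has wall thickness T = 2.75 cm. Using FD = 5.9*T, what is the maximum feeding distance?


Formula: FD = 5.9 * T  (riser feeding-distance rule)
FD = 5.9 * 2.75 cm = 16.2250 cm

Final answer: 16.2250 cm


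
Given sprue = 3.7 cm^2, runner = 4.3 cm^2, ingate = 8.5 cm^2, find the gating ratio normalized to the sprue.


Sprue:Runner:Ingate = 1 : 4.3/3.7 : 8.5/3.7 = 1:1.16:2.30


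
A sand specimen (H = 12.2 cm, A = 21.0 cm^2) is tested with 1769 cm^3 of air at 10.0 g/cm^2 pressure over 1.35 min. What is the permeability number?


Formula: Permeability Number P = (V * H) / (p * A * t)
Numerator: V * H = 1769 * 12.2 = 21581.8
Denominator: p * A * t = 10.0 * 21.0 * 1.35 = 283.5
P = 21581.8 / 283.5 = 76.1263

Final answer: 76.1263


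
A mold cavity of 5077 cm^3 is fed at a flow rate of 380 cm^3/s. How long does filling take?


Formula: t_fill = V_mold / Q_flow
t = 5077 cm^3 / 380 cm^3/s = 13.3605 s

Answer: 13.3605 s


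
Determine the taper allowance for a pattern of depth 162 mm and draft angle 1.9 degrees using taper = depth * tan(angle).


Formula: taper = depth * tan(draft_angle)
tan(1.9 deg) = 0.0331734
taper = 162 mm * 0.0331734 = 5.3741 mm


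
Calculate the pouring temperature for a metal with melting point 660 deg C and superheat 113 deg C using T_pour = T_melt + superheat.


Formula: T_pour = T_melt + Superheat
T_pour = 660 + 113 = 773 deg C

Final answer: 773 deg C


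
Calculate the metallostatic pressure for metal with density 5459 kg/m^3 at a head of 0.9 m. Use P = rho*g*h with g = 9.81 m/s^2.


Formula: P = rho * g * h
rho * g = 5459 * 9.81 = 53552.79 N/m^3
P = 53552.79 * 0.9 = 48197.5110 Pa

Final answer: 48197.5110 Pa


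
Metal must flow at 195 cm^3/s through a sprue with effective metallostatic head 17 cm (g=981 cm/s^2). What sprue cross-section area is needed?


Formula: v = sqrt(2*g*h), A = Q/v
Velocity: v = sqrt(2 * 981 * 17) = sqrt(33354) = 182.6308 cm/s
Sprue area: A = Q / v = 195 / 182.6308 = 1.0677 cm^2

1.0677 cm^2


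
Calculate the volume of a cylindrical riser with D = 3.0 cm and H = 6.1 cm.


Formula: V = pi * (D/2)^2 * H  (cylinder volume)
Radius = D/2 = 3.0/2 = 1.5 cm
V = pi * 1.5^2 * 6.1 = 43.1184 cm^3

43.1184 cm^3


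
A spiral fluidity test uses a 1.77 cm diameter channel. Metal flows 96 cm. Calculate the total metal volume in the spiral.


Formula: V = pi * (d/2)^2 * L  (cylinder volume)
Radius = 1.77/2 = 0.885 cm
V = pi * 0.885^2 * 96 = 236.2151 cm^3


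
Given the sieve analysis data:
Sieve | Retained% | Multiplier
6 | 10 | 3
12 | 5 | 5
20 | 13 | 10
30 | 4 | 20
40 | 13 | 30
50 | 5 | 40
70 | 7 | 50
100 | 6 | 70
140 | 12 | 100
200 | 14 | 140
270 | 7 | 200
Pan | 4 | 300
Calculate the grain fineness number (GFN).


Formula: GFN = sum(pct * multiplier) / sum(pct)
sum(pct * multiplier) = 7385
sum(pct) = 100
GFN = 7385 / 100 = 73.85

73.85


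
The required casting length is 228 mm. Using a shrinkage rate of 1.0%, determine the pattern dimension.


Formula: L_pattern = L_casting * (1 + shrinkage_rate/100)
Shrinkage factor = 1 + 1.0/100 = 1.01
L_pattern = 228 mm * 1.01 = 230.2800 mm

Answer: 230.2800 mm


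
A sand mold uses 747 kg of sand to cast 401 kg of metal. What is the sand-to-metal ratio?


Formula: Sand-to-Metal Ratio = W_sand / W_metal
Ratio = 747 kg / 401 kg = 1.8628


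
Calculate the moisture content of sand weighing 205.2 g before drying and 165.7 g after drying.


Formula: MC = (W_wet - W_dry) / W_wet * 100
Water mass = 205.2 - 165.7 = 39.5 g
MC = 39.5 / 205.2 * 100 = 19.2495%

Answer: 19.2495%


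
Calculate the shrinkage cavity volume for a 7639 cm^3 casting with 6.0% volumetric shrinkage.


Formula: V_shrink = V_casting * shrinkage_pct / 100
V_shrink = 7639 cm^3 * 6.0 / 100 = 458.3400 cm^3


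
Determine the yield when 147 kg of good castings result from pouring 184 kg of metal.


Formula: Casting Yield = (W_good / W_total) * 100
Yield = (147 kg / 184 kg) * 100 = 79.8913%

Final answer: 79.8913%


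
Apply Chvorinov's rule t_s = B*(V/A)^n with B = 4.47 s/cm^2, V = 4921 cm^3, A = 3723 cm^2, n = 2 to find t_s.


Formula: t_s = B * (V/A)^n  (Chvorinov's rule, n=2)
Modulus M = V/A = 4921/3723 = 1.321784 cm
M^2 = 1.321784^2 = 1.747113 cm^2
t_s = 4.47 * 1.747113 = 7.8096 s

Final answer: 7.8096 s


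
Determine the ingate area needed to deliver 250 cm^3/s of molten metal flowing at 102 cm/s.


Formula: A_ingate = Q / v  (continuity equation)
A = 250 cm^3/s / 102 cm/s = 2.4510 cm^2

Answer: 2.4510 cm^2


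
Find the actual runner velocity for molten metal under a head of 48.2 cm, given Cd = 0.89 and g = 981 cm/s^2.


Formula: v = Cd * sqrt(2 * g * h)  (Torricelli with discharge coefficient)
2*g*h = 2 * 981 * 48.2 = 94568.4 cm^2/s^2
sqrt(94568.4) = 307.51976 cm/s
v = 0.89 * 307.51976 = 273.6926 cm/s

Final answer: 273.6926 cm/s


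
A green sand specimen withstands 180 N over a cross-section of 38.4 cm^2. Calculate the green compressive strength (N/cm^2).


Formula: Compressive Strength = Force / Area
Strength = 180 N / 38.4 cm^2 = 4.6875 N/cm^2

4.6875 N/cm^2


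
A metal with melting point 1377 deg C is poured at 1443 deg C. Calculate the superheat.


Formula: Superheat = T_pour - T_melt
Superheat = 1443 - 1377 = 66 deg C

66 deg C


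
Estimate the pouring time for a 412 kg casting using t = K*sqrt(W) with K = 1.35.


Formula: t = K * sqrt(W)
sqrt(W) = sqrt(412) = 20.29778
t = 1.35 * 20.29778 = 27.4020 s


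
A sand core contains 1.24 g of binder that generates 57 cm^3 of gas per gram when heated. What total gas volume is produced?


Formula: V_gas = W_binder * gas_evolution_rate
V = 1.24 g * 57 cm^3/g = 70.6800 cm^3

Answer: 70.6800 cm^3


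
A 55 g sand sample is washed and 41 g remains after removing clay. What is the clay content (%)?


Formula: Clay% = (W_total - W_washed) / W_total * 100
Clay mass = 55 - 41 = 14 g
Clay% = 14 / 55 * 100 = 25.4545%


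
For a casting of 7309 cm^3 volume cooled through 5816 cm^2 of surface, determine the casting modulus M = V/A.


Formula: Casting Modulus M = V / A
M = 7309 cm^3 / 5816 cm^2 = 1.2567 cm

1.2567 cm


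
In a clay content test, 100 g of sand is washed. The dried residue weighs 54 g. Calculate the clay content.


Formula: Clay% = (W_total - W_washed) / W_total * 100
Clay mass = 100 - 54 = 46 g
Clay% = 46 / 100 * 100 = 46.0000%

Answer: 46.0000%


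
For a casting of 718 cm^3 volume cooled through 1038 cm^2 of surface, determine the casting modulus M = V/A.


Formula: Casting Modulus M = V / A
M = 718 cm^3 / 1038 cm^2 = 0.6917 cm

Answer: 0.6917 cm


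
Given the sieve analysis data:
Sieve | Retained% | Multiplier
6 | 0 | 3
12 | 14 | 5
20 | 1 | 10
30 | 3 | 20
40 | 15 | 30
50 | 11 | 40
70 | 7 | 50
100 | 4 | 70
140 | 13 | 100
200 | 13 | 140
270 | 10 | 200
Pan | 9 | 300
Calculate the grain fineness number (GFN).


Formula: GFN = sum(pct * multiplier) / sum(pct)
sum(pct * multiplier) = 9480
sum(pct) = 100
GFN = 9480 / 100 = 94.80

Answer: 94.80


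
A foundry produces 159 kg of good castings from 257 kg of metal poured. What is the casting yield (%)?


Formula: Casting Yield = (W_good / W_total) * 100
Yield = (159 kg / 257 kg) * 100 = 61.8677%


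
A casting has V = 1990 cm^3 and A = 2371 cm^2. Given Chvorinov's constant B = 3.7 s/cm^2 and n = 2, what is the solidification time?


Formula: t_s = B * (V/A)^n  (Chvorinov's rule, n=2)
Modulus M = V/A = 1990/2371 = 0.839308 cm
M^2 = 0.839308^2 = 0.704438 cm^2
t_s = 3.7 * 0.704438 = 2.6064 s


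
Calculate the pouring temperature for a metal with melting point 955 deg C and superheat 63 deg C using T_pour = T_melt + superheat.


Formula: T_pour = T_melt + Superheat
T_pour = 955 + 63 = 1018 deg C

Final answer: 1018 deg C


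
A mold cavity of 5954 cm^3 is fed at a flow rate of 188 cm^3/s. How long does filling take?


Formula: t_fill = V_mold / Q_flow
t = 5954 cm^3 / 188 cm^3/s = 31.6702 s

31.6702 s


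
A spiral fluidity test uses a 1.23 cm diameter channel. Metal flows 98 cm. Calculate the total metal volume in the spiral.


Formula: V = pi * (d/2)^2 * L  (cylinder volume)
Radius = 1.23/2 = 0.615 cm
V = pi * 0.615^2 * 98 = 116.4464 cm^3


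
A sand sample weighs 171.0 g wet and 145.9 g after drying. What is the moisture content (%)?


Formula: MC = (W_wet - W_dry) / W_wet * 100
Water mass = 171.0 - 145.9 = 25.1 g
MC = 25.1 / 171.0 * 100 = 14.6784%


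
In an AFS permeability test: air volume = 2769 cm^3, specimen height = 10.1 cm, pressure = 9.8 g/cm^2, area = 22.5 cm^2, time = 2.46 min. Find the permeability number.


Formula: Permeability Number P = (V * H) / (p * A * t)
Numerator: V * H = 2769 * 10.1 = 27966.9
Denominator: p * A * t = 9.8 * 22.5 * 2.46 = 542.43
P = 27966.9 / 542.43 = 51.5585


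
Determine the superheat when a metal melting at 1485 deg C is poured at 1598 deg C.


Formula: Superheat = T_pour - T_melt
Superheat = 1598 - 1485 = 113 deg C


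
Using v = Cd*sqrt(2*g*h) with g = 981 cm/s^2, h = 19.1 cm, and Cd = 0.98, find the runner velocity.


Formula: v = Cd * sqrt(2 * g * h)  (Torricelli with discharge coefficient)
2*g*h = 2 * 981 * 19.1 = 37474.2 cm^2/s^2
sqrt(37474.2) = 193.58254 cm/s
v = 0.98 * 193.58254 = 189.7109 cm/s


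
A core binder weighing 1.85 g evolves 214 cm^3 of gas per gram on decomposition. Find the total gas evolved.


Formula: V_gas = W_binder * gas_evolution_rate
V = 1.85 g * 214 cm^3/g = 395.9000 cm^3

395.9000 cm^3


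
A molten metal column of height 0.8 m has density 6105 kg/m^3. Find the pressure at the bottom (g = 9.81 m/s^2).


Formula: P = rho * g * h
rho * g = 6105 * 9.81 = 59890.05 N/m^3
P = 59890.05 * 0.8 = 47912.0400 Pa

Answer: 47912.0400 Pa


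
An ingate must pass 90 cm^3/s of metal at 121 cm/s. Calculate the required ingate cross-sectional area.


Formula: A_ingate = Q / v  (continuity equation)
A = 90 cm^3/s / 121 cm/s = 0.7438 cm^2

Answer: 0.7438 cm^2


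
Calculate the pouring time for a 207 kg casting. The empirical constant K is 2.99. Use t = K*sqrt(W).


Formula: t = K * sqrt(W)
sqrt(W) = sqrt(207) = 14.38749
t = 2.99 * 14.38749 = 43.0186 s


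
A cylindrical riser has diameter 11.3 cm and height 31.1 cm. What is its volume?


Formula: V = pi * (D/2)^2 * H  (cylinder volume)
Radius = D/2 = 11.3/2 = 5.65 cm
V = pi * 5.65^2 * 31.1 = 3118.9410 cm^3


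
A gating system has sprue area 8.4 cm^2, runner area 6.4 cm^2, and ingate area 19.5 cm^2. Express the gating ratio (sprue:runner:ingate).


Sprue:Runner:Ingate = 1 : 6.4/8.4 : 19.5/8.4 = 1:0.76:2.32

1:0.76:2.32


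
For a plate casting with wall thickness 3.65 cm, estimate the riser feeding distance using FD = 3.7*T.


Formula: FD = 3.7 * T  (riser feeding-distance rule)
FD = 3.7 * 3.65 cm = 13.5050 cm


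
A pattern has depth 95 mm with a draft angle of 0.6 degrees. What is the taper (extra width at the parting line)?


Formula: taper = depth * tan(draft_angle)
tan(0.6 deg) = 0.0104724
taper = 95 mm * 0.0104724 = 0.9949 mm


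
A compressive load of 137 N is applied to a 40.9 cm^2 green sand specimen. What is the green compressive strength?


Formula: Compressive Strength = Force / Area
Strength = 137 N / 40.9 cm^2 = 3.3496 N/cm^2

Answer: 3.3496 N/cm^2


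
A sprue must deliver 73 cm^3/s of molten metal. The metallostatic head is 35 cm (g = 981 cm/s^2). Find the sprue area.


Formula: v = sqrt(2*g*h), A = Q/v
Velocity: v = sqrt(2 * 981 * 35) = sqrt(68670) = 262.0496 cm/s
Sprue area: A = Q / v = 73 / 262.0496 = 0.2786 cm^2

Final answer: 0.2786 cm^2


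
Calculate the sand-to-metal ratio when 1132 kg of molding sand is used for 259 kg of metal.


Formula: Sand-to-Metal Ratio = W_sand / W_metal
Ratio = 1132 kg / 259 kg = 4.3707

Final answer: 4.3707


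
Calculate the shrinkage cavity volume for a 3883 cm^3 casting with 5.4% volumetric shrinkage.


Formula: V_shrink = V_casting * shrinkage_pct / 100
V_shrink = 3883 cm^3 * 5.4 / 100 = 209.6820 cm^3

Final answer: 209.6820 cm^3


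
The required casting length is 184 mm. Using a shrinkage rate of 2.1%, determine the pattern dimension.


Formula: L_pattern = L_casting * (1 + shrinkage_rate/100)
Shrinkage factor = 1 + 2.1/100 = 1.021
L_pattern = 184 mm * 1.021 = 187.8640 mm


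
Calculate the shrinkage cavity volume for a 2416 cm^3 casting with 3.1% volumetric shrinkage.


Formula: V_shrink = V_casting * shrinkage_pct / 100
V_shrink = 2416 cm^3 * 3.1 / 100 = 74.8960 cm^3

Answer: 74.8960 cm^3


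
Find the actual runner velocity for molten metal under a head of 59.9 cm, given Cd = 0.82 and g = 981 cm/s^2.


Formula: v = Cd * sqrt(2 * g * h)  (Torricelli with discharge coefficient)
2*g*h = 2 * 981 * 59.9 = 117523.8 cm^2/s^2
sqrt(117523.8) = 342.81744 cm/s
v = 0.82 * 342.81744 = 281.1103 cm/s

Answer: 281.1103 cm/s


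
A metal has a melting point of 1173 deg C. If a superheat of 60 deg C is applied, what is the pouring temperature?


Formula: T_pour = T_melt + Superheat
T_pour = 1173 + 60 = 1233 deg C

1233 deg C


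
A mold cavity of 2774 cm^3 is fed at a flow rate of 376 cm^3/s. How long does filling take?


Formula: t_fill = V_mold / Q_flow
t = 2774 cm^3 / 376 cm^3/s = 7.3777 s

7.3777 s


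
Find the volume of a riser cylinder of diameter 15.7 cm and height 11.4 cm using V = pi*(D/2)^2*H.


Formula: V = pi * (D/2)^2 * H  (cylinder volume)
Radius = D/2 = 15.7/2 = 7.85 cm
V = pi * 7.85^2 * 11.4 = 2206.9578 cm^3

Answer: 2206.9578 cm^3


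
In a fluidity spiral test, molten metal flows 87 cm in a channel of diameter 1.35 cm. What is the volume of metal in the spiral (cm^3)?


Formula: V = pi * (d/2)^2 * L  (cylinder volume)
Radius = 1.35/2 = 0.675 cm
V = pi * 0.675^2 * 87 = 124.5308 cm^3

Final answer: 124.5308 cm^3


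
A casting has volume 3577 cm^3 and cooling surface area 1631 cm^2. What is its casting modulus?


Formula: Casting Modulus M = V / A
M = 3577 cm^3 / 1631 cm^2 = 2.1931 cm


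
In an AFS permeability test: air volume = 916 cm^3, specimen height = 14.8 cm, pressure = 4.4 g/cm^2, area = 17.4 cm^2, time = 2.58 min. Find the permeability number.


Formula: Permeability Number P = (V * H) / (p * A * t)
Numerator: V * H = 916 * 14.8 = 13556.8
Denominator: p * A * t = 4.4 * 17.4 * 2.58 = 197.5248
P = 13556.8 / 197.5248 = 68.6334

68.6334


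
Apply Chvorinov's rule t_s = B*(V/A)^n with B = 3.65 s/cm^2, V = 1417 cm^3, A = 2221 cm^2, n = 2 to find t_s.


Formula: t_s = B * (V/A)^n  (Chvorinov's rule, n=2)
Modulus M = V/A = 1417/2221 = 0.638001 cm
M^2 = 0.638001^2 = 0.407045 cm^2
t_s = 3.65 * 0.407045 = 1.4857 s

1.4857 s


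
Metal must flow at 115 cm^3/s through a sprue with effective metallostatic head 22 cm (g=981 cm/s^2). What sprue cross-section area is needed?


Formula: v = sqrt(2*g*h), A = Q/v
Velocity: v = sqrt(2 * 981 * 22) = sqrt(43164) = 207.7595 cm/s
Sprue area: A = Q / v = 115 / 207.7595 = 0.5535 cm^2


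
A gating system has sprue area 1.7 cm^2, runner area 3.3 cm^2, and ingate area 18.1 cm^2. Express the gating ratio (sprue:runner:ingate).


Sprue:Runner:Ingate = 1 : 3.3/1.7 : 18.1/1.7 = 1:1.94:10.65

Answer: 1:1.94:10.65


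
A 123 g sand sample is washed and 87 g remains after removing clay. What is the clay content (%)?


Formula: Clay% = (W_total - W_washed) / W_total * 100
Clay mass = 123 - 87 = 36 g
Clay% = 36 / 123 * 100 = 29.2683%


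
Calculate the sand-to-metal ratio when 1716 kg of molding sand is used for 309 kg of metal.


Formula: Sand-to-Metal Ratio = W_sand / W_metal
Ratio = 1716 kg / 309 kg = 5.5534


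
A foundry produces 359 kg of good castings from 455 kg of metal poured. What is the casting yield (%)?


Formula: Casting Yield = (W_good / W_total) * 100
Yield = (359 kg / 455 kg) * 100 = 78.9011%

Final answer: 78.9011%


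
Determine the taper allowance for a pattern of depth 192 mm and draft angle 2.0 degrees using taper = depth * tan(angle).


Formula: taper = depth * tan(draft_angle)
tan(2.0 deg) = 0.0349208
taper = 192 mm * 0.0349208 = 6.7048 mm

Final answer: 6.7048 mm


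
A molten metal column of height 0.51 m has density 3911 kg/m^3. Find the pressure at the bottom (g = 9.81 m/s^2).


Formula: P = rho * g * h
rho * g = 3911 * 9.81 = 38366.91 N/m^3
P = 38366.91 * 0.51 = 19567.1241 Pa

Final answer: 19567.1241 Pa


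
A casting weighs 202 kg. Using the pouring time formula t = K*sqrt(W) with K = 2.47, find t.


Formula: t = K * sqrt(W)
sqrt(W) = sqrt(202) = 14.21267
t = 2.47 * 14.21267 = 35.1053 s


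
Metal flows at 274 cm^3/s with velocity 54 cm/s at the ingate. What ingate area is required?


Formula: A_ingate = Q / v  (continuity equation)
A = 274 cm^3/s / 54 cm/s = 5.0741 cm^2

Final answer: 5.0741 cm^2


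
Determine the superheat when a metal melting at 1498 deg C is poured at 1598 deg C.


Formula: Superheat = T_pour - T_melt
Superheat = 1598 - 1498 = 100 deg C

Answer: 100 deg C


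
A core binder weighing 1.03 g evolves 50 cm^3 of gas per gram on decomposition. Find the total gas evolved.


Formula: V_gas = W_binder * gas_evolution_rate
V = 1.03 g * 50 cm^3/g = 51.5000 cm^3

Final answer: 51.5000 cm^3


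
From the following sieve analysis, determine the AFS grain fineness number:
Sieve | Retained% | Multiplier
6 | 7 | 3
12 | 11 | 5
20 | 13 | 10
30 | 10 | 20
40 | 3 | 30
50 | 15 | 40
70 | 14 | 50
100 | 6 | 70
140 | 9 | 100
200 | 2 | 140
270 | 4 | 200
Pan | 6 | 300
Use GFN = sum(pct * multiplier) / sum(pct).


Formula: GFN = sum(pct * multiplier) / sum(pct)
sum(pct * multiplier) = 5996
sum(pct) = 100
GFN = 5996 / 100 = 59.96

Final answer: 59.96


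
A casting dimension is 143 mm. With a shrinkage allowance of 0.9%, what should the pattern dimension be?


Formula: L_pattern = L_casting * (1 + shrinkage_rate/100)
Shrinkage factor = 1 + 0.9/100 = 1.009
L_pattern = 143 mm * 1.009 = 144.2870 mm


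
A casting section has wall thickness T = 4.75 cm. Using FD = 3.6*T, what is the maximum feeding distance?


Formula: FD = 3.6 * T  (riser feeding-distance rule)
FD = 3.6 * 4.75 cm = 17.1000 cm

Final answer: 17.1000 cm


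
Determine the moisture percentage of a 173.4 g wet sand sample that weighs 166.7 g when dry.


Formula: MC = (W_wet - W_dry) / W_wet * 100
Water mass = 173.4 - 166.7 = 6.7 g
MC = 6.7 / 173.4 * 100 = 3.8639%


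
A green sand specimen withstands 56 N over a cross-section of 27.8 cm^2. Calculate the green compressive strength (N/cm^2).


Formula: Compressive Strength = Force / Area
Strength = 56 N / 27.8 cm^2 = 2.0144 N/cm^2

2.0144 N/cm^2


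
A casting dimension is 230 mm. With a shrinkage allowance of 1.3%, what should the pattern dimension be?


Formula: L_pattern = L_casting * (1 + shrinkage_rate/100)
Shrinkage factor = 1 + 1.3/100 = 1.013
L_pattern = 230 mm * 1.013 = 232.9900 mm

Final answer: 232.9900 mm


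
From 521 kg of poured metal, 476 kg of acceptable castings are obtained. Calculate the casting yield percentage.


Formula: Casting Yield = (W_good / W_total) * 100
Yield = (476 kg / 521 kg) * 100 = 91.3628%

Final answer: 91.3628%


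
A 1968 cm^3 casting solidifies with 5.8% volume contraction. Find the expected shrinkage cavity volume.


Formula: V_shrink = V_casting * shrinkage_pct / 100
V_shrink = 1968 cm^3 * 5.8 / 100 = 114.1440 cm^3

Final answer: 114.1440 cm^3


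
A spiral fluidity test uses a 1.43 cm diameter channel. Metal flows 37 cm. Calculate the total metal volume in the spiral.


Formula: V = pi * (d/2)^2 * L  (cylinder volume)
Radius = 1.43/2 = 0.715 cm
V = pi * 0.715^2 * 37 = 59.4242 cm^3

Final answer: 59.4242 cm^3


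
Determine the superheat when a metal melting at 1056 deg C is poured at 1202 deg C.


Formula: Superheat = T_pour - T_melt
Superheat = 1202 - 1056 = 146 deg C

Answer: 146 deg C


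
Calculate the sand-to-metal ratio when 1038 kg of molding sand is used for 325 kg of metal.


Formula: Sand-to-Metal Ratio = W_sand / W_metal
Ratio = 1038 kg / 325 kg = 3.1938

Final answer: 3.1938


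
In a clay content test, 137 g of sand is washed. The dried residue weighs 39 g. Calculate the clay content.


Formula: Clay% = (W_total - W_washed) / W_total * 100
Clay mass = 137 - 39 = 98 g
Clay% = 98 / 137 * 100 = 71.5328%

Answer: 71.5328%


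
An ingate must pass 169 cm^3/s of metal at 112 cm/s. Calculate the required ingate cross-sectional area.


Formula: A_ingate = Q / v  (continuity equation)
A = 169 cm^3/s / 112 cm/s = 1.5089 cm^2

1.5089 cm^2


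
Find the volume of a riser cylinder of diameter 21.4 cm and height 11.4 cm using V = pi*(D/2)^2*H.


Formula: V = pi * (D/2)^2 * H  (cylinder volume)
Radius = D/2 = 21.4/2 = 10.7 cm
V = pi * 10.7^2 * 11.4 = 4100.3627 cm^3

4100.3627 cm^3


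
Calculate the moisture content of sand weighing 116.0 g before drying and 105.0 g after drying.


Formula: MC = (W_wet - W_dry) / W_wet * 100
Water mass = 116.0 - 105.0 = 11.0 g
MC = 11.0 / 116.0 * 100 = 9.4828%

Answer: 9.4828%


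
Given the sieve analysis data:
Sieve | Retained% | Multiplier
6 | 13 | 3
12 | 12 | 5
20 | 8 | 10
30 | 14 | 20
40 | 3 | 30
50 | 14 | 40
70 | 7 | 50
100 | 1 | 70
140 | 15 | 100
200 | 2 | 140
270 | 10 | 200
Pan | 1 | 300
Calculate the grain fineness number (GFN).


Formula: GFN = sum(pct * multiplier) / sum(pct)
sum(pct * multiplier) = 5609
sum(pct) = 100
GFN = 5609 / 100 = 56.09

Final answer: 56.09


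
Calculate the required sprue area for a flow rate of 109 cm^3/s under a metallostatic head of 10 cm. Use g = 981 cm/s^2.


Formula: v = sqrt(2*g*h), A = Q/v
Velocity: v = sqrt(2 * 981 * 10) = sqrt(19620) = 140.0714 cm/s
Sprue area: A = Q / v = 109 / 140.0714 = 0.7782 cm^2

Answer: 0.7782 cm^2


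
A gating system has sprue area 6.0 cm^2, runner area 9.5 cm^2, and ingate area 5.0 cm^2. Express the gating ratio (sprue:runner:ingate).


Sprue:Runner:Ingate = 1 : 9.5/6.0 : 5.0/6.0 = 1:1.58:0.83

Answer: 1:1.58:0.83


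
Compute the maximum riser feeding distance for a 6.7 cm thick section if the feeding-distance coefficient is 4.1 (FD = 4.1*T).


Formula: FD = 4.1 * T  (riser feeding-distance rule)
FD = 4.1 * 6.7 cm = 27.4700 cm

Answer: 27.4700 cm


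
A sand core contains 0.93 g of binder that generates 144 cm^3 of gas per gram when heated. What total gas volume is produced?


Formula: V_gas = W_binder * gas_evolution_rate
V = 0.93 g * 144 cm^3/g = 133.9200 cm^3

Final answer: 133.9200 cm^3


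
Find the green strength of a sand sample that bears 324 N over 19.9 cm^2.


Formula: Compressive Strength = Force / Area
Strength = 324 N / 19.9 cm^2 = 16.2814 N/cm^2

Answer: 16.2814 N/cm^2


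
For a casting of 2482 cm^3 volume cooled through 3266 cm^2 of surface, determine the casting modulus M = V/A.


Formula: Casting Modulus M = V / A
M = 2482 cm^3 / 3266 cm^2 = 0.7600 cm

0.7600 cm


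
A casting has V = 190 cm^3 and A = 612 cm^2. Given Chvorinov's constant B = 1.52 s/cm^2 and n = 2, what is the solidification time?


Formula: t_s = B * (V/A)^n  (Chvorinov's rule, n=2)
Modulus M = V/A = 190/612 = 0.310458 cm
M^2 = 0.310458^2 = 0.096384 cm^2
t_s = 1.52 * 0.096384 = 0.1465 s

Final answer: 0.1465 s


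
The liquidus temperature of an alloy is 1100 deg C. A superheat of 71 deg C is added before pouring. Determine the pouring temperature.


Formula: T_pour = T_melt + Superheat
T_pour = 1100 + 71 = 1171 deg C

Final answer: 1171 deg C


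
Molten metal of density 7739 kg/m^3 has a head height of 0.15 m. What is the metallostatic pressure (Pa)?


Formula: P = rho * g * h
rho * g = 7739 * 9.81 = 75919.59 N/m^3
P = 75919.59 * 0.15 = 11387.9385 Pa

Answer: 11387.9385 Pa


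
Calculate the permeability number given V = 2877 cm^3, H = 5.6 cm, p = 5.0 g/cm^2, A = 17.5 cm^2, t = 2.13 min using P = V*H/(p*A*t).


Formula: Permeability Number P = (V * H) / (p * A * t)
Numerator: V * H = 2877 * 5.6 = 16111.2
Denominator: p * A * t = 5.0 * 17.5 * 2.13 = 186.375
P = 16111.2 / 186.375 = 86.4451

86.4451


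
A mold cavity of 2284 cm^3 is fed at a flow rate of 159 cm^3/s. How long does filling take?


Formula: t_fill = V_mold / Q_flow
t = 2284 cm^3 / 159 cm^3/s = 14.3648 s


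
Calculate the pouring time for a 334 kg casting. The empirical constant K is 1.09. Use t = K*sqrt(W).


Formula: t = K * sqrt(W)
sqrt(W) = sqrt(334) = 18.27567
t = 1.09 * 18.27567 = 19.9205 s

19.9205 s


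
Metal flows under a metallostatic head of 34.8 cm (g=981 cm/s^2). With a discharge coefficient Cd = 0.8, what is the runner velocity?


Formula: v = Cd * sqrt(2 * g * h)  (Torricelli with discharge coefficient)
2*g*h = 2 * 981 * 34.8 = 68277.6 cm^2/s^2
sqrt(68277.6) = 261.29983 cm/s
v = 0.8 * 261.29983 = 209.0399 cm/s

Final answer: 209.0399 cm/s


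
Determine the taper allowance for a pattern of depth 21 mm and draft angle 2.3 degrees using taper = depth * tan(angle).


Formula: taper = depth * tan(draft_angle)
tan(2.3 deg) = 0.0401641
taper = 21 mm * 0.0401641 = 0.8434 mm


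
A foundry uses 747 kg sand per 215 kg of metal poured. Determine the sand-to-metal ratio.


Formula: Sand-to-Metal Ratio = W_sand / W_metal
Ratio = 747 kg / 215 kg = 3.4744

Answer: 3.4744


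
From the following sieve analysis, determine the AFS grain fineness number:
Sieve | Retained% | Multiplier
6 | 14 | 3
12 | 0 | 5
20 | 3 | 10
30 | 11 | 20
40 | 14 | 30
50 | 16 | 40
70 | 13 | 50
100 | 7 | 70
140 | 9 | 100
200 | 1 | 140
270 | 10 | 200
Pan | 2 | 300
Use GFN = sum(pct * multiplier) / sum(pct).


Formula: GFN = sum(pct * multiplier) / sum(pct)
sum(pct * multiplier) = 6132
sum(pct) = 100
GFN = 6132 / 100 = 61.32

Final answer: 61.32


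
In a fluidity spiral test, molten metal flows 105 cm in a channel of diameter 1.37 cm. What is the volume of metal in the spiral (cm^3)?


Formula: V = pi * (d/2)^2 * L  (cylinder volume)
Radius = 1.37/2 = 0.685 cm
V = pi * 0.685^2 * 105 = 154.7820 cm^3

Final answer: 154.7820 cm^3


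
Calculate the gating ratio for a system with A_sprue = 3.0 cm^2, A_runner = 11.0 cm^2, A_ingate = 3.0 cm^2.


Sprue:Runner:Ingate = 1 : 11.0/3.0 : 3.0/3.0 = 1:3.67:1.00


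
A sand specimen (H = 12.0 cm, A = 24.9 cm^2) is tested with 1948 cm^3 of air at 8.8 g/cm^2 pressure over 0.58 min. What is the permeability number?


Formula: Permeability Number P = (V * H) / (p * A * t)
Numerator: V * H = 1948 * 12.0 = 23376.0
Denominator: p * A * t = 8.8 * 24.9 * 0.58 = 127.0896
P = 23376.0 / 127.0896 = 183.9332

Final answer: 183.9332


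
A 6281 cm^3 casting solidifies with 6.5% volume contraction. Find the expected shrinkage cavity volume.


Formula: V_shrink = V_casting * shrinkage_pct / 100
V_shrink = 6281 cm^3 * 6.5 / 100 = 408.2650 cm^3

Final answer: 408.2650 cm^3


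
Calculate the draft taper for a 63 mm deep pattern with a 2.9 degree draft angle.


Formula: taper = depth * tan(draft_angle)
tan(2.9 deg) = 0.0506578
taper = 63 mm * 0.0506578 = 3.1914 mm

3.1914 mm


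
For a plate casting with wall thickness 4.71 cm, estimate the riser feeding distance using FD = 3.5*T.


Formula: FD = 3.5 * T  (riser feeding-distance rule)
FD = 3.5 * 4.71 cm = 16.4850 cm

Final answer: 16.4850 cm


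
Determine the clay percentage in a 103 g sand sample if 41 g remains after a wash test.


Formula: Clay% = (W_total - W_washed) / W_total * 100
Clay mass = 103 - 41 = 62 g
Clay% = 62 / 103 * 100 = 60.1942%

Final answer: 60.1942%


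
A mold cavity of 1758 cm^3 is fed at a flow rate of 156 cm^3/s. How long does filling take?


Formula: t_fill = V_mold / Q_flow
t = 1758 cm^3 / 156 cm^3/s = 11.2692 s


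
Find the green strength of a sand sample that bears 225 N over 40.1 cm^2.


Formula: Compressive Strength = Force / Area
Strength = 225 N / 40.1 cm^2 = 5.6110 N/cm^2

Final answer: 5.6110 N/cm^2


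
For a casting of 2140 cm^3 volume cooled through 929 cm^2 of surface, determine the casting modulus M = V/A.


Formula: Casting Modulus M = V / A
M = 2140 cm^3 / 929 cm^2 = 2.3036 cm


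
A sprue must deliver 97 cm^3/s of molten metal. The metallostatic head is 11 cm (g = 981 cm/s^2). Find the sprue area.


Formula: v = sqrt(2*g*h), A = Q/v
Velocity: v = sqrt(2 * 981 * 11) = sqrt(21582) = 146.9081 cm/s
Sprue area: A = Q / v = 97 / 146.9081 = 0.6603 cm^2


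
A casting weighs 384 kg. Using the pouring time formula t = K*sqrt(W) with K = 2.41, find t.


Formula: t = K * sqrt(W)
sqrt(W) = sqrt(384) = 19.59592
t = 2.41 * 19.59592 = 47.2262 s

Answer: 47.2262 s


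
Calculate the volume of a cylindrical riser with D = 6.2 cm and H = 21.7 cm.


Formula: V = pi * (D/2)^2 * H  (cylinder volume)
Radius = D/2 = 6.2/2 = 3.1 cm
V = pi * 3.1^2 * 21.7 = 655.1383 cm^3

Answer: 655.1383 cm^3


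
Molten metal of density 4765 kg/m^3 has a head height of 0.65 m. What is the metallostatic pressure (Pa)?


Formula: P = rho * g * h
rho * g = 4765 * 9.81 = 46744.65 N/m^3
P = 46744.65 * 0.65 = 30384.0225 Pa


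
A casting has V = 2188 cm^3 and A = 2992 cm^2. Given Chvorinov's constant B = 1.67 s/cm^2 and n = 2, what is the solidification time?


Formula: t_s = B * (V/A)^n  (Chvorinov's rule, n=2)
Modulus M = V/A = 2188/2992 = 0.731283 cm
M^2 = 0.731283^2 = 0.534775 cm^2
t_s = 1.67 * 0.534775 = 0.8931 s

Answer: 0.8931 s


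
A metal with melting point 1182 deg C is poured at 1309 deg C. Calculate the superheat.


Formula: Superheat = T_pour - T_melt
Superheat = 1309 - 1182 = 127 deg C

127 deg C


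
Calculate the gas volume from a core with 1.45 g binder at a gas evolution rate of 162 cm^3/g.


Formula: V_gas = W_binder * gas_evolution_rate
V = 1.45 g * 162 cm^3/g = 234.9000 cm^3

Answer: 234.9000 cm^3


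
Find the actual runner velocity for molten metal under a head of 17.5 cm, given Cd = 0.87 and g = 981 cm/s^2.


Formula: v = Cd * sqrt(2 * g * h)  (Torricelli with discharge coefficient)
2*g*h = 2 * 981 * 17.5 = 34335.0 cm^2/s^2
sqrt(34335.0) = 185.29706 cm/s
v = 0.87 * 185.29706 = 161.2084 cm/s


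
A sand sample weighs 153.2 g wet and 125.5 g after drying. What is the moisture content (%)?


Formula: MC = (W_wet - W_dry) / W_wet * 100
Water mass = 153.2 - 125.5 = 27.7 g
MC = 27.7 / 153.2 * 100 = 18.0809%


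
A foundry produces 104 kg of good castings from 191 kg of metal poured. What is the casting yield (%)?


Formula: Casting Yield = (W_good / W_total) * 100
Yield = (104 kg / 191 kg) * 100 = 54.4503%

Answer: 54.4503%


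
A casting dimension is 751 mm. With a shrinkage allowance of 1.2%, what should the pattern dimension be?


Formula: L_pattern = L_casting * (1 + shrinkage_rate/100)
Shrinkage factor = 1 + 1.2/100 = 1.012
L_pattern = 751 mm * 1.012 = 760.0120 mm

Final answer: 760.0120 mm


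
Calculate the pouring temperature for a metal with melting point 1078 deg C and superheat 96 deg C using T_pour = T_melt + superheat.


Formula: T_pour = T_melt + Superheat
T_pour = 1078 + 96 = 1174 deg C

Answer: 1174 deg C


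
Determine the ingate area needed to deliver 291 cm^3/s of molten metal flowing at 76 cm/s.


Formula: A_ingate = Q / v  (continuity equation)
A = 291 cm^3/s / 76 cm/s = 3.8289 cm^2

3.8289 cm^2


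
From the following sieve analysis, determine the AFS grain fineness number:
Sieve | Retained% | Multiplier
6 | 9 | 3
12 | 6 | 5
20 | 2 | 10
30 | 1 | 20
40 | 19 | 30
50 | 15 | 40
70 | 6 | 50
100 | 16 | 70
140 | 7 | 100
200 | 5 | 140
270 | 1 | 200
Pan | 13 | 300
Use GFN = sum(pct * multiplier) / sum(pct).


Formula: GFN = sum(pct * multiplier) / sum(pct)
sum(pct * multiplier) = 8187
sum(pct) = 100
GFN = 8187 / 100 = 81.87

Answer: 81.87


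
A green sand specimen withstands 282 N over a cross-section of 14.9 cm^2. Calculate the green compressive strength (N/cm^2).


Formula: Compressive Strength = Force / Area
Strength = 282 N / 14.9 cm^2 = 18.9262 N/cm^2

Answer: 18.9262 N/cm^2


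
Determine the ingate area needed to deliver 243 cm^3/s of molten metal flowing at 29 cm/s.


Formula: A_ingate = Q / v  (continuity equation)
A = 243 cm^3/s / 29 cm/s = 8.3793 cm^2

8.3793 cm^2


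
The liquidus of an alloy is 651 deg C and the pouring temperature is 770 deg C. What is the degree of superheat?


Formula: Superheat = T_pour - T_melt
Superheat = 770 - 651 = 119 deg C


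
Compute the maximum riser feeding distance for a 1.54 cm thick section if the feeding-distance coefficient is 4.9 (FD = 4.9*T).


Formula: FD = 4.9 * T  (riser feeding-distance rule)
FD = 4.9 * 1.54 cm = 7.5460 cm

Answer: 7.5460 cm


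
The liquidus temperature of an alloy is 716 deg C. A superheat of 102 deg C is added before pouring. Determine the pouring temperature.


Formula: T_pour = T_melt + Superheat
T_pour = 716 + 102 = 818 deg C


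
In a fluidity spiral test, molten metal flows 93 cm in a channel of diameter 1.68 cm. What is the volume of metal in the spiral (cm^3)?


Formula: V = pi * (d/2)^2 * L  (cylinder volume)
Radius = 1.68/2 = 0.84 cm
V = pi * 0.84^2 * 93 = 206.1538 cm^3


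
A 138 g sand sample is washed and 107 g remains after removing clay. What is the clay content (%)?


Formula: Clay% = (W_total - W_washed) / W_total * 100
Clay mass = 138 - 107 = 31 g
Clay% = 31 / 138 * 100 = 22.4638%

Answer: 22.4638%


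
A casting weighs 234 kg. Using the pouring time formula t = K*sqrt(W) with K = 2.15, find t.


Formula: t = K * sqrt(W)
sqrt(W) = sqrt(234) = 15.29706
t = 2.15 * 15.29706 = 32.8887 s


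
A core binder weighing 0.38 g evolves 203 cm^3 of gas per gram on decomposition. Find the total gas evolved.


Formula: V_gas = W_binder * gas_evolution_rate
V = 0.38 g * 203 cm^3/g = 77.1400 cm^3

Answer: 77.1400 cm^3


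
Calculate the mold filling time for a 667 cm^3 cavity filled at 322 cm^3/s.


Formula: t_fill = V_mold / Q_flow
t = 667 cm^3 / 322 cm^3/s = 2.0714 s

2.0714 s


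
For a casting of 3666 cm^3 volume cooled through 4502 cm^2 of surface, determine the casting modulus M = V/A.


Formula: Casting Modulus M = V / A
M = 3666 cm^3 / 4502 cm^2 = 0.8143 cm


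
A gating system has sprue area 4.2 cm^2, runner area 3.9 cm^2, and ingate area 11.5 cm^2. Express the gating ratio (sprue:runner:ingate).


Sprue:Runner:Ingate = 1 : 3.9/4.2 : 11.5/4.2 = 1:0.93:2.74

Final answer: 1:0.93:2.74


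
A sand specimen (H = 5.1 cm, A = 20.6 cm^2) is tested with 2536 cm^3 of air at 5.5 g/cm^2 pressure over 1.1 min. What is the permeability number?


Formula: Permeability Number P = (V * H) / (p * A * t)
Numerator: V * H = 2536 * 5.1 = 12933.6
Denominator: p * A * t = 5.5 * 20.6 * 1.1 = 124.63
P = 12933.6 / 124.63 = 103.7760

Answer: 103.7760


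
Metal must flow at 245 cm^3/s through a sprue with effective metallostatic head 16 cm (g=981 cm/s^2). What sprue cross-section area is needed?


Formula: v = sqrt(2*g*h), A = Q/v
Velocity: v = sqrt(2 * 981 * 16) = sqrt(31392) = 177.1779 cm/s
Sprue area: A = Q / v = 245 / 177.1779 = 1.3828 cm^2


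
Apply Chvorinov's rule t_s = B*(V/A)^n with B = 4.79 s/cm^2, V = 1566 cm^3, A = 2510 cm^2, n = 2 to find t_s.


Formula: t_s = B * (V/A)^n  (Chvorinov's rule, n=2)
Modulus M = V/A = 1566/2510 = 0.623904 cm
M^2 = 0.623904^2 = 0.389256 cm^2
t_s = 4.79 * 0.389256 = 1.8645 s


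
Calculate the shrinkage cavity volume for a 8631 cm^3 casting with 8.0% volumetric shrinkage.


Formula: V_shrink = V_casting * shrinkage_pct / 100
V_shrink = 8631 cm^3 * 8.0 / 100 = 690.4800 cm^3

Answer: 690.4800 cm^3


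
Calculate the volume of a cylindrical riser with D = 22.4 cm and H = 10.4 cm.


Formula: V = pi * (D/2)^2 * H  (cylinder volume)
Radius = D/2 = 22.4/2 = 11.2 cm
V = pi * 11.2^2 * 10.4 = 4098.4464 cm^3


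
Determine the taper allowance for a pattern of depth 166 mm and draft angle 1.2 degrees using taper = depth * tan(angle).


Formula: taper = depth * tan(draft_angle)
tan(1.2 deg) = 0.0209470
taper = 166 mm * 0.0209470 = 3.4772 mm

Final answer: 3.4772 mm


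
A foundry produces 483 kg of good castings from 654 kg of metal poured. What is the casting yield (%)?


Formula: Casting Yield = (W_good / W_total) * 100
Yield = (483 kg / 654 kg) * 100 = 73.8532%

73.8532%


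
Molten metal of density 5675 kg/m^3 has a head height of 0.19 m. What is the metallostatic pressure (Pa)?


Formula: P = rho * g * h
rho * g = 5675 * 9.81 = 55671.75 N/m^3
P = 55671.75 * 0.19 = 10577.6325 Pa


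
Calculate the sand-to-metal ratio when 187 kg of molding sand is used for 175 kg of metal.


Formula: Sand-to-Metal Ratio = W_sand / W_metal
Ratio = 187 kg / 175 kg = 1.0686

Answer: 1.0686


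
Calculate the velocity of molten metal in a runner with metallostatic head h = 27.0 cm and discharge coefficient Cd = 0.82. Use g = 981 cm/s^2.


Formula: v = Cd * sqrt(2 * g * h)  (Torricelli with discharge coefficient)
2*g*h = 2 * 981 * 27.0 = 52974.0 cm^2/s^2
sqrt(52974.0) = 230.16081 cm/s
v = 0.82 * 230.16081 = 188.7319 cm/s


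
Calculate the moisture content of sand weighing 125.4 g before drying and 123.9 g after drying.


Formula: MC = (W_wet - W_dry) / W_wet * 100
Water mass = 125.4 - 123.9 = 1.5 g
MC = 1.5 / 125.4 * 100 = 1.1962%

1.1962%


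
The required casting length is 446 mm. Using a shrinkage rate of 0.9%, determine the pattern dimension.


Formula: L_pattern = L_casting * (1 + shrinkage_rate/100)
Shrinkage factor = 1 + 0.9/100 = 1.009
L_pattern = 446 mm * 1.009 = 450.0140 mm

Answer: 450.0140 mm


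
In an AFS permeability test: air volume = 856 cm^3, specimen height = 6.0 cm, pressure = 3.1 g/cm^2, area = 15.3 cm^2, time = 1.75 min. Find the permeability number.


Formula: Permeability Number P = (V * H) / (p * A * t)
Numerator: V * H = 856 * 6.0 = 5136.0
Denominator: p * A * t = 3.1 * 15.3 * 1.75 = 83.0025
P = 5136.0 / 83.0025 = 61.8777

Answer: 61.8777


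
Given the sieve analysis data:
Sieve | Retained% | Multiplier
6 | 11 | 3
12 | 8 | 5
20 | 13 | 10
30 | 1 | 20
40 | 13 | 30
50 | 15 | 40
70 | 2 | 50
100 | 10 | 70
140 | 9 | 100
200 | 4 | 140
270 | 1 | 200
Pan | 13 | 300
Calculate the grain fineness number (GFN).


Formula: GFN = sum(pct * multiplier) / sum(pct)
sum(pct * multiplier) = 7573
sum(pct) = 100
GFN = 7573 / 100 = 75.73

Final answer: 75.73


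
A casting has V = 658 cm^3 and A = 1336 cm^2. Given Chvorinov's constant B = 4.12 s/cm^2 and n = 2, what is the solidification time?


Formula: t_s = B * (V/A)^n  (Chvorinov's rule, n=2)
Modulus M = V/A = 658/1336 = 0.492515 cm
M^2 = 0.492515^2 = 0.242571 cm^2
t_s = 4.12 * 0.242571 = 0.9994 s

Answer: 0.9994 s


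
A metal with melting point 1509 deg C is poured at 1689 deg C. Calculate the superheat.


Formula: Superheat = T_pour - T_melt
Superheat = 1689 - 1509 = 180 deg C

Final answer: 180 deg C


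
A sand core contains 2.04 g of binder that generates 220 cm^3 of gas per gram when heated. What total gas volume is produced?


Formula: V_gas = W_binder * gas_evolution_rate
V = 2.04 g * 220 cm^3/g = 448.8000 cm^3

Final answer: 448.8000 cm^3


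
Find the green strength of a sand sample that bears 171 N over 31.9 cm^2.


Formula: Compressive Strength = Force / Area
Strength = 171 N / 31.9 cm^2 = 5.3605 N/cm^2

5.3605 N/cm^2


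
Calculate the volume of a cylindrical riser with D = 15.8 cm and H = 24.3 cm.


Formula: V = pi * (D/2)^2 * H  (cylinder volume)
Radius = D/2 = 15.8/2 = 7.9 cm
V = pi * 7.9^2 * 24.3 = 4764.4232 cm^3

Answer: 4764.4232 cm^3


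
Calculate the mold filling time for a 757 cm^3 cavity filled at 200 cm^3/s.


Formula: t_fill = V_mold / Q_flow
t = 757 cm^3 / 200 cm^3/s = 3.7850 s

Answer: 3.7850 s


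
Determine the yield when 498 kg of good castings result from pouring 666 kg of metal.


Formula: Casting Yield = (W_good / W_total) * 100
Yield = (498 kg / 666 kg) * 100 = 74.7748%

74.7748%


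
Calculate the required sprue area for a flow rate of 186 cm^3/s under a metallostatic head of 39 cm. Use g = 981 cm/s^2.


Formula: v = sqrt(2*g*h), A = Q/v
Velocity: v = sqrt(2 * 981 * 39) = sqrt(76518) = 276.6189 cm/s
Sprue area: A = Q / v = 186 / 276.6189 = 0.6724 cm^2
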